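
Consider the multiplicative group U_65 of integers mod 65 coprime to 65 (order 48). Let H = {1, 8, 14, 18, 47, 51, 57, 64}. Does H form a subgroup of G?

Yes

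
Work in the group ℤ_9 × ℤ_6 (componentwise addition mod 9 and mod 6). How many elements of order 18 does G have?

18

An element (a,b) has order lcm(ord(a), ord(b)); count pairs with lcm equal to 18.
Enumerating gives 18 such elements.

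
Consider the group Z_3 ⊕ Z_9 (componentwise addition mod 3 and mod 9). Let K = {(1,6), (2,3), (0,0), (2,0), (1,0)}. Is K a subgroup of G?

No

|K| = 5 does not divide |G| = 27, so by Lagrange K is not a subgroup.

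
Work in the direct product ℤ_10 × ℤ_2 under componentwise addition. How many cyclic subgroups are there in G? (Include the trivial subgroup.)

Group the elements of G by the cyclic subgroup they generate; each cyclic subgroup of order d accounts for φ(d) elements.
Cyclic subgroups by order — order 1: 1; order 2: 3; order 5: 1; order 10: 3.
Total: 8.

8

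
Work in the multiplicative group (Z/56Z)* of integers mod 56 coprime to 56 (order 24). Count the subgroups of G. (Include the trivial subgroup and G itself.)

32

|G| = 24, so by Lagrange every subgroup order divides 24. Divisors: 1, 2, 3, 4, 6, 8, 12, 24.
Subgroups by order — order 1: 1; order 2: 7; order 3: 1; order 4: 7; order 6: 7; order 8: 1; order 12: 7; order 24: 1.
Total: 1 + 7 + 1 + 7 + 7 + 1 + 7 + 1 = 32.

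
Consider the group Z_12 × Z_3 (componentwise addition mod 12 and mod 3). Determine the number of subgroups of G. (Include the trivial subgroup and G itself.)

18

|G| = 36, so by Lagrange every subgroup order divides 36. Divisors: 1, 2, 3, 4, 6, 9, 12, 18, 36.
Subgroups by order — order 1: 1; order 2: 1; order 3: 4; order 4: 1; order 6: 4; order 9: 1; order 12: 4; order 18: 1; order 36: 1.
Total: 1 + 1 + 4 + 1 + 4 + 1 + 4 + 1 + 1 = 18.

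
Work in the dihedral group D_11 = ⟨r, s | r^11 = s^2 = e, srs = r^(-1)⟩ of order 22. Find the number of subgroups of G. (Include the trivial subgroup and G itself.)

|G| = 22, so by Lagrange every subgroup order divides 22. Divisors: 1, 2, 11, 22.
Subgroups by order — order 1: 1; order 2: 11; order 11: 1; order 22: 1.
Total: 1 + 11 + 1 + 1 = 14.

14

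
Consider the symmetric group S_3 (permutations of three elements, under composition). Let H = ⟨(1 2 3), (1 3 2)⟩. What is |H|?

|⟨(1 2 3)⟩| = 3 and |⟨(1 3 2)⟩| = 3, so |H| is a multiple of lcm(3, 3) = 3 and divides |G| = 6.
Closing under the operation: H = {e, (1 2 3), (1 3 2)}, so |H| = 3.

3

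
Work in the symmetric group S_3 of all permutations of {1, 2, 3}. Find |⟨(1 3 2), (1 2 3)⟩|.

|⟨(1 3 2)⟩| = 3 and |⟨(1 2 3)⟩| = 3, so |H| is a multiple of lcm(3, 3) = 3 and divides |G| = 6.
Closing under the operation: H = {e, (1 2 3), (1 3 2)}, so |H| = 3.

3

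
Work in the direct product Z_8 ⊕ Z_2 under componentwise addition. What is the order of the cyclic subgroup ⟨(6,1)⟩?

The order of (6,1) in Z_8 × Z_2 is lcm(ord(6) in Z_8, ord(1) in Z_2).
ord(6) = 4 and ord(1) = 2, so |⟨(6,1)⟩| = lcm(4, 2) = 4.

4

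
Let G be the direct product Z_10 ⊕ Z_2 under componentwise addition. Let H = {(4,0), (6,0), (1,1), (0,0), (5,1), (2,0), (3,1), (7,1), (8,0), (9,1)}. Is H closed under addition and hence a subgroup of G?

|H| = 10 divides |G| = 20, consistent with Lagrange.
H contains the identity, every element's inverse is in H, and H is closed under +: it is a subgroup.
In fact H = ⟨(7,1)⟩.

Yes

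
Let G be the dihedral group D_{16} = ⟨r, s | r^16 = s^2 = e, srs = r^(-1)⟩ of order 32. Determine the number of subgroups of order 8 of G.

|G| = 32 and 8 | 32, so subgroups of order 8 are possible by Lagrange.
The subgroups of order 8 are: {e, r^2, r^4, r^6, r^8, r^10, r^12, r^14}; {e, r^4, r^8, r^12, r^2s, r^6s, r^10s, r^14s}; {e, r^4, r^8, r^12, r^3s, r^7s, r^11s, r^15s}; {e, r^4, r^8, r^12, s, r^4s, r^8s, r^12s}; … (5 in all).
So G has 5 subgroups of order 8.

5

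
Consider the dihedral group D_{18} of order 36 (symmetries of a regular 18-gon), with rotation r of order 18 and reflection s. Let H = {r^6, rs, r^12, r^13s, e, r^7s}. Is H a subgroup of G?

Yes

|H| = 6 divides |G| = 36, consistent with Lagrange.
H contains the identity, every element's inverse is in H, and H is closed under ·: it is a subgroup.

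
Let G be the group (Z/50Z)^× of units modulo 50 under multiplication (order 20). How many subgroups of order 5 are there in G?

|G| = 20 and 5 | 20, so subgroups of order 5 are possible by Lagrange.
The subgroups of order 5 are: {1, 11, 21, 31, 41}.
So G has 1 subgroup of order 5.

1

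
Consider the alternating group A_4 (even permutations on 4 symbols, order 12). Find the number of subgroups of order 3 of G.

4

|G| = 12 and 3 | 12, so subgroups of order 3 are possible by Lagrange.
The subgroups of order 3 are: {e, (1 2 3), (1 3 2)}; {e, (1 2 4), (1 4 2)}; {e, (1 3 4), (1 4 3)}; {e, (2 3 4), (2 4 3)}.
So G has 4 subgroups of order 3.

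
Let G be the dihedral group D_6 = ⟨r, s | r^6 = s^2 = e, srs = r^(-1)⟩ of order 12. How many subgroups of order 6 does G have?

|G| = 12 and 6 | 12, so subgroups of order 6 are possible by Lagrange.
The subgroups of order 6 are: {e, r, r^2, r^3, r^4, r^5}; {e, r^2, r^4, s, r^2s, r^4s}; {e, r^2, r^4, rs, r^3s, r^5s}.
So G has 3 subgroups of order 6.

3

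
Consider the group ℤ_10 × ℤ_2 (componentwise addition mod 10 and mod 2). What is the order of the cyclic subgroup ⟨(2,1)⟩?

The order of (2,1) in Z_10 × Z_2 is lcm(ord(2) in Z_10, ord(1) in Z_2).
ord(2) = 5 and ord(1) = 2, so |⟨(2,1)⟩| = lcm(5, 2) = 10.

10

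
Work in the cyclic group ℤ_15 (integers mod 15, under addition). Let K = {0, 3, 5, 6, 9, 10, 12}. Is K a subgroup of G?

No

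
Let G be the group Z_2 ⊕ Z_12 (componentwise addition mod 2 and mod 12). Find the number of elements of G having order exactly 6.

6

An element (a,b) has order lcm(ord(a), ord(b)); count pairs with lcm equal to 6.
Enumerating gives 6 such elements.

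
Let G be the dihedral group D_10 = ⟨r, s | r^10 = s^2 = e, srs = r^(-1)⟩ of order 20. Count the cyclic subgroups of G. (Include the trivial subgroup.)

A cyclic subgroup of order d is generated by each of its φ(d) elements of order d, so the cyclic subgroups of order d number (#elements of order d)/φ(d).
Cyclic subgroups by order — order 1: 1; order 2: 11; order 5: 1; order 10: 1.
Total: 14.

14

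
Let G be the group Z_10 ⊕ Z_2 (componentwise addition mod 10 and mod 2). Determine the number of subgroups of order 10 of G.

3

|G| = 20 and 10 | 20, so subgroups of order 10 are possible by Lagrange.
The subgroups of order 10 are: {(0,0), (0,1), (2,0), (2,1), (4,0), (4,1), (6,0), (6,1), (8,0), (8,1)}; {(0,0), (1,0), (2,0), (3,0), (4,0), (5,0), (6,0), (7,0), (8,0), (9,0)}; {(0,0), (1,1), (2,0), (3,1), (4,0), (5,1), (6,0), (7,1), (8,0), (9,1)}.
So G has 3 subgroups of order 10.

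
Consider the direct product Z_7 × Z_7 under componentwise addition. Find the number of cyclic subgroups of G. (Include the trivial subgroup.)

9

A cyclic subgroup of order d is generated by each of its φ(d) elements of order d, so the cyclic subgroups of order d number (#elements of order d)/φ(d).
Cyclic subgroups by order — order 1: 1; order 7: 8.
Total: 9.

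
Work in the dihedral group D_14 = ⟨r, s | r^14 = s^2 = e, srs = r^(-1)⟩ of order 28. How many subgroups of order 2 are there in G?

|G| = 28 and 2 | 28, so subgroups of order 2 are possible by Lagrange.
The subgroups of order 2 are: {e, r^10s}; {e, r^11s}; {e, r^12s}; {e, r^13s}; … (15 in all).
So G has 15 subgroups of order 2.

15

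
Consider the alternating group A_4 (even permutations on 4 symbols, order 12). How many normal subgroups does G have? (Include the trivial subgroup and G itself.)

3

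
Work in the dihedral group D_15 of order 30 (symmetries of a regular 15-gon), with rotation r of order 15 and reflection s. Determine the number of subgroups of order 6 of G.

|G| = 30 and 6 | 30, so subgroups of order 6 are possible by Lagrange.
The subgroups of order 6 are: {e, r^5, r^10, s, r^5s, r^10s}; {e, r^5, r^10, rs, r^6s, r^11s}; {e, r^5, r^10, r^2s, r^7s, r^12s}; {e, r^5, r^10, r^3s, r^8s, r^13s}; … (5 in all).
So G has 5 subgroups of order 6.

5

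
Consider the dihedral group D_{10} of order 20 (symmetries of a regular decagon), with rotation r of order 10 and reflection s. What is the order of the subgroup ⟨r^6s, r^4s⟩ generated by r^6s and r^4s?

10

|⟨r^6s⟩| = 2 and |⟨r^4s⟩| = 2, so |H| is a multiple of lcm(2, 2) = 2 and divides |G| = 20.
Closing under the operation: H = {e, r^2, r^4, r^6, r^8, s, r^2s, r^4s, r^6s, r^8s}, so |H| = 10.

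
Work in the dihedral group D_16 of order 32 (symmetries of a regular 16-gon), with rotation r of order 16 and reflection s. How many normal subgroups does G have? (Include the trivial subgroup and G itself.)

8

G has 36 subgroups. Checking conjugation-invariance by order — order 1: 1/1 normal; order 2: 1/17 normal; order 4: 1/9 normal; order 8: 1/5 normal; order 16: 3/3 normal; order 32: 1/1 normal.
Total normal subgroups: 8.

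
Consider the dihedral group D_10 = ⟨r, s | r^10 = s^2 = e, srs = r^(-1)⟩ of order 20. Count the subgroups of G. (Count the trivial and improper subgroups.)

|G| = 20, so by Lagrange every subgroup order divides 20. Divisors: 1, 2, 4, 5, 10, 20.
Subgroups by order — order 1: 1; order 2: 11; order 4: 5; order 5: 1; order 10: 3; order 20: 1.
Total: 1 + 11 + 5 + 1 + 3 + 1 = 22.

22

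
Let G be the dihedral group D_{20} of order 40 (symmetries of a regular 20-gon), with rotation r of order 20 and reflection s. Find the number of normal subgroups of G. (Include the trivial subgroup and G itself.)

9

G has 48 subgroups. Checking conjugation-invariance by order — order 1: 1/1 normal; order 2: 1/21 normal; order 4: 1/11 normal; order 5: 1/1 normal; order 8: 0/5 normal; order 10: 1/5 normal; order 20: 3/3 normal; order 40: 1/1 normal.
Total normal subgroups: 9.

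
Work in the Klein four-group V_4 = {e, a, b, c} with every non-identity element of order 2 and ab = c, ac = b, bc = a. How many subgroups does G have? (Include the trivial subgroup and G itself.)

5

|G| = 4, so by Lagrange every subgroup order divides 4. Divisors: 1, 2, 4.
Subgroups by order — order 1: 1; order 2: 3; order 4: 1.
Total: 1 + 3 + 1 = 5.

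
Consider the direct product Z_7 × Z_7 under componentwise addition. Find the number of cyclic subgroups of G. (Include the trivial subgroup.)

Each element a generates a cyclic subgroup ⟨a⟩; distinct elements may generate the same one (a cyclic group of order d has φ(d) generators).
Cyclic subgroups by order — order 1: 1; order 7: 8.
Total: 9.

9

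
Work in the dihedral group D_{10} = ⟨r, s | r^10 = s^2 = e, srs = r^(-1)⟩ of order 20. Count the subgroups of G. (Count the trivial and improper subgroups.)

22

|G| = 20, so by Lagrange every subgroup order divides 20. Divisors: 1, 2, 4, 5, 10, 20.
Subgroups by order — order 1: 1; order 2: 11; order 4: 5; order 5: 1; order 10: 3; order 20: 1.
Total: 1 + 11 + 5 + 1 + 3 + 1 = 22.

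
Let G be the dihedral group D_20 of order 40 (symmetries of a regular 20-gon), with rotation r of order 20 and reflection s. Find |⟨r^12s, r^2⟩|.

|⟨r^12s⟩| = 2 and |⟨r^2⟩| = 10, so |H| is a multiple of lcm(2, 10) = 10 and divides |G| = 40.
Closing under the operation: H = {e, r^2, r^4, r^6, r^8, r^10, r^12, r^14, r^16, r^18, s, r^2s, r^4s, r^6s, r^8s, r^10s, r^12s, r^14s, r^16s, r^18s}, so |H| = 20.

20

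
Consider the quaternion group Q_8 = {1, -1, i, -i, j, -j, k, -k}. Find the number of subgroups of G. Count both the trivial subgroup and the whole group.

6

|G| = 8, so by Lagrange every subgroup order divides 8. Divisors: 1, 2, 4, 8.
Subgroups by order — order 1: 1; order 2: 1; order 4: 3; order 8: 1.
Total: 1 + 1 + 3 + 1 = 6.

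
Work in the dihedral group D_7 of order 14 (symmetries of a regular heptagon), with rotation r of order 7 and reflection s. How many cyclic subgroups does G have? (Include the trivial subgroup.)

9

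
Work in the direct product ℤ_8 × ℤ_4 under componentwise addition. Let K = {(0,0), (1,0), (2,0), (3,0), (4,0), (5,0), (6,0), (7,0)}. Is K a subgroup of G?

Yes

|K| = 8 divides |G| = 32, consistent with Lagrange.
K contains the identity, every element's inverse is in K, and K is closed under +: it is a subgroup.
In fact K = ⟨(7,0)⟩.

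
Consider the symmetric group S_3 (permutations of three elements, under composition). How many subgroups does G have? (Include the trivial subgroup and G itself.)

6

|G| = 6, so by Lagrange every subgroup order divides 6. Divisors: 1, 2, 3, 6.
Subgroups by order — order 1: 1; order 2: 3; order 3: 1; order 6: 1.
Total: 1 + 3 + 1 + 1 = 6.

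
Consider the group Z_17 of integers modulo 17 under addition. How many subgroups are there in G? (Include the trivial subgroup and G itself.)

2

A cyclic group of order 17 has exactly one subgroup for each divisor of 17.
Divisors of 17: 1, 17.
So Z_17 has 2 subgroups.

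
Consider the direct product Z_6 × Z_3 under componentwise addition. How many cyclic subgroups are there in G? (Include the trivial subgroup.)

10

Group the elements of G by the cyclic subgroup they generate; each cyclic subgroup of order d accounts for φ(d) elements.
Cyclic subgroups by order — order 1: 1; order 2: 1; order 3: 4; order 6: 4.
Total: 10.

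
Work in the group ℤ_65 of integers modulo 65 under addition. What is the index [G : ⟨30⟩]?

|⟨30⟩| = 13 and |G| = 65.
By Lagrange, [G : H] = |G|/|H| = 65/13 = 5.

5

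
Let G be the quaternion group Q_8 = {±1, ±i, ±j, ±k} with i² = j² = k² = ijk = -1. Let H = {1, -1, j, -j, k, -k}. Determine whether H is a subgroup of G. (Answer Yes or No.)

No

|H| = 6 does not divide |G| = 8, so by Lagrange H is not a subgroup.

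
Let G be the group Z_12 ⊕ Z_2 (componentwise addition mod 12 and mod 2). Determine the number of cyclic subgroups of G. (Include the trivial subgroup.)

A cyclic subgroup of order d is generated by each of its φ(d) elements of order d, so the cyclic subgroups of order d number (#elements of order d)/φ(d).
Cyclic subgroups by order — order 1: 1; order 2: 3; order 3: 1; order 4: 2; order 6: 3; order 12: 2.
Total: 12.

12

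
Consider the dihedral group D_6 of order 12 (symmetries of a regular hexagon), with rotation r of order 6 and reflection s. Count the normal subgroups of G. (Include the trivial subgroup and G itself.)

G has 16 subgroups. Checking conjugation-invariance by order — order 1: 1/1 normal; order 2: 1/7 normal; order 3: 1/1 normal; order 4: 0/3 normal; order 6: 3/3 normal; order 12: 1/1 normal.
Total normal subgroups: 7.

7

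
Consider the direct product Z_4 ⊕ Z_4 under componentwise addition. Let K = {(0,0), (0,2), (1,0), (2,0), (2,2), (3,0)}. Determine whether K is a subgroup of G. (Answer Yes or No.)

|K| = 6 does not divide |G| = 16, so by Lagrange K is not a subgroup.

No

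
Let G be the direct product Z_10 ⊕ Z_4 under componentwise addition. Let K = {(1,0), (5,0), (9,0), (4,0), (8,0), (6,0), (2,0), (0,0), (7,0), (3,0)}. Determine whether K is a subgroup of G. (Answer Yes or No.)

Yes

|K| = 10 divides |G| = 40, consistent with Lagrange.
K contains the identity, every element's inverse is in K, and K is closed under +: it is a subgroup.
In fact K = ⟨(9,0)⟩.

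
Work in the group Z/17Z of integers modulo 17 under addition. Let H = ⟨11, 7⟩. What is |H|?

|⟨11⟩| = 17 and |⟨7⟩| = 17, so |H| is a multiple of lcm(17, 17) = 17 and divides |G| = 17.
Closing {11, 7} under the group operation gives all of G, so |H| = 17.

17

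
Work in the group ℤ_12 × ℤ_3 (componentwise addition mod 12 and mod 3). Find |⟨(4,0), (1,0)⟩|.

12

|⟨(4,0)⟩| = 3 and |⟨(1,0)⟩| = 12, so |H| is a multiple of lcm(3, 12) = 12 and divides |G| = 36.
Closing under the operation: H = {(0,0), (1,0), (2,0), (3,0), (4,0), (5,0), (6,0), (7,0), (8,0), (9,0), (10,0), (11,0)}, so |H| = 12.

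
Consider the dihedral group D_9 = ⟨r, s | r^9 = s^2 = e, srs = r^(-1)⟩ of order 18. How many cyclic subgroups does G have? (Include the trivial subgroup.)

12

Group the elements of G by the cyclic subgroup they generate; each cyclic subgroup of order d accounts for φ(d) elements.
Cyclic subgroups by order — order 1: 1; order 2: 9; order 3: 1; order 9: 1.
Total: 12.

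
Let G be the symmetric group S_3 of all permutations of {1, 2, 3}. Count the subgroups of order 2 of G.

|G| = 6 and 2 | 6, so subgroups of order 2 are possible by Lagrange.
The subgroups of order 2 are: {e, (1 2)}; {e, (1 3)}; {e, (2 3)}.
So G has 3 subgroups of order 2.

3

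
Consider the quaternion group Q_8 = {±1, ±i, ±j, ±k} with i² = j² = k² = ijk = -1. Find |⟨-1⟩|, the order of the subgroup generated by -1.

Computing powers of -1: the smallest k with (-1)^k = e is k = 2.

2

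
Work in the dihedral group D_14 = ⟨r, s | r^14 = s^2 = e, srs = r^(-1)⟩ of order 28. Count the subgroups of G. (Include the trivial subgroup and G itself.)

28

|G| = 28, so by Lagrange every subgroup order divides 28. Divisors: 1, 2, 4, 7, 14, 28.
Subgroups by order — order 1: 1; order 2: 15; order 4: 7; order 7: 1; order 14: 3; order 28: 1.
Total: 1 + 15 + 7 + 1 + 3 + 1 = 28.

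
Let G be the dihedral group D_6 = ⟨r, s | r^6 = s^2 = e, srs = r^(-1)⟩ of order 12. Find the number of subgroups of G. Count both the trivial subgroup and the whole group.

16

|G| = 12, so by Lagrange every subgroup order divides 12. Divisors: 1, 2, 3, 4, 6, 12.
Subgroups by order — order 1: 1; order 2: 7; order 3: 1; order 4: 3; order 6: 3; order 12: 1.
Total: 1 + 7 + 1 + 3 + 3 + 1 = 16.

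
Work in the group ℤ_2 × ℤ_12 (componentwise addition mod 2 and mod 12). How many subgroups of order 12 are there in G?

|G| = 24 and 12 | 24, so subgroups of order 12 are possible by Lagrange.
The subgroups of order 12 are: {(0,0), (0,1), (0,2), (0,3), (0,4), (0,5), (0,6), (0,7), (0,8), (0,9), (0,10), (0,11)}; {(0,0), (0,2), (0,4), (0,6), (0,8), (0,10), (1,0), (1,2), (1,4), (1,6), (1,8), (1,10)}; {(0,0), (0,2), (0,4), (0,6), (0,8), (0,10), (1,1), (1,3), (1,5), (1,7), (1,9), (1,11)}.
So G has 3 subgroups of order 12.

3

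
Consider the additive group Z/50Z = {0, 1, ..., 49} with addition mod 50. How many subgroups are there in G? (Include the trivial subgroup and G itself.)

Subgroups of the cyclic group Z/50Z correspond bijectively to divisors of 50.
Divisors of 50: 1, 2, 5, 10, 25, 50.
So Z/50Z has 6 subgroups.

6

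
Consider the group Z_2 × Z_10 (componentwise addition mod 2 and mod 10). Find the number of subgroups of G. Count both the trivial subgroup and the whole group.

|G| = 20, so by Lagrange every subgroup order divides 20. Divisors: 1, 2, 4, 5, 10, 20.
Subgroups by order — order 1: 1; order 2: 3; order 4: 1; order 5: 1; order 10: 3; order 20: 1.
Total: 1 + 3 + 1 + 1 + 3 + 1 = 10.

10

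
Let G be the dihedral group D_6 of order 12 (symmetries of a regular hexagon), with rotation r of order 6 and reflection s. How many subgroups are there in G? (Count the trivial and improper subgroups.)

16

|G| = 12, so by Lagrange every subgroup order divides 12. Divisors: 1, 2, 3, 4, 6, 12.
Subgroups by order — order 1: 1; order 2: 7; order 3: 1; order 4: 3; order 6: 3; order 12: 1.
Total: 1 + 7 + 1 + 3 + 3 + 1 = 16.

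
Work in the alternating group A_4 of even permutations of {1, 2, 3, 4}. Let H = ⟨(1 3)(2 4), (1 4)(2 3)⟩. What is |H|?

4

|⟨(1 3)(2 4)⟩| = 2 and |⟨(1 4)(2 3)⟩| = 2, so |H| is a multiple of lcm(2, 2) = 2 and divides |G| = 12.
Closing under the operation: H = {e, (1 2)(3 4), (1 3)(2 4), (1 4)(2 3)}, so |H| = 4.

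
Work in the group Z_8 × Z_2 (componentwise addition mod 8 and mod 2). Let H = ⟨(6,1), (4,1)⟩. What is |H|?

|⟨(6,1)⟩| = 4 and |⟨(4,1)⟩| = 2, so |H| is a multiple of lcm(4, 2) = 4 and divides |G| = 16.
Closing under the operation: H = {(0,0), (0,1), (2,0), (2,1), (4,0), (4,1), (6,0), (6,1)}, so |H| = 8.

8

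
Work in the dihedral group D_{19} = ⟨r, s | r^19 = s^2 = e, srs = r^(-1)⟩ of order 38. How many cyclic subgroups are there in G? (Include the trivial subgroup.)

Group the elements of G by the cyclic subgroup they generate; each cyclic subgroup of order d accounts for φ(d) elements.
Cyclic subgroups by order — order 1: 1; order 2: 19; order 19: 1.
Total: 21.

21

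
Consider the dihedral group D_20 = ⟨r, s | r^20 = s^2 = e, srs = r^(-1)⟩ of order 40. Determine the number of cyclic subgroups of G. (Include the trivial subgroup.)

Group the elements of G by the cyclic subgroup they generate; each cyclic subgroup of order d accounts for φ(d) elements.
Cyclic subgroups by order — order 1: 1; order 2: 21; order 4: 1; order 5: 1; order 10: 1; order 20: 1.
Total: 26.

26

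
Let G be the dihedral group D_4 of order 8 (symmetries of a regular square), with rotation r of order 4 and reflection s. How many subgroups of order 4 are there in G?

3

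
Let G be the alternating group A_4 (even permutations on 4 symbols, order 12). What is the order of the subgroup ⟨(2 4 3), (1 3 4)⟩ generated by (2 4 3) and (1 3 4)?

|⟨(2 4 3)⟩| = 3 and |⟨(1 3 4)⟩| = 3, so |H| is a multiple of lcm(3, 3) = 3 and divides |G| = 12.
Closing {(2 4 3), (1 3 4)} under the group operation gives all of G, so |H| = 12.

12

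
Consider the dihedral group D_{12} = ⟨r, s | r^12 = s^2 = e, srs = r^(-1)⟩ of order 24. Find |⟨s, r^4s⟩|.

6

|⟨s⟩| = 2 and |⟨r^4s⟩| = 2, so |H| is a multiple of lcm(2, 2) = 2 and divides |G| = 24.
Closing under the operation: H = {e, r^4, r^8, s, r^4s, r^8s}, so |H| = 6.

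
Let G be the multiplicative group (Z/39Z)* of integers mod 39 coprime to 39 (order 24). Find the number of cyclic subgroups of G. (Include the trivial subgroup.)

Each element a generates a cyclic subgroup ⟨a⟩; distinct elements may generate the same one (a cyclic group of order d has φ(d) generators).
Cyclic subgroups by order — order 1: 1; order 2: 3; order 3: 1; order 4: 2; order 6: 3; order 12: 2.
Total: 12.

12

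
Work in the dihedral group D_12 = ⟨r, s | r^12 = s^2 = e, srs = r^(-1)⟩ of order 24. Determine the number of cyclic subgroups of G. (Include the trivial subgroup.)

A cyclic subgroup of order d is generated by each of its φ(d) elements of order d, so the cyclic subgroups of order d number (#elements of order d)/φ(d).
Cyclic subgroups by order — order 1: 1; order 2: 13; order 3: 1; order 4: 1; order 6: 1; order 12: 1.
Total: 18.

18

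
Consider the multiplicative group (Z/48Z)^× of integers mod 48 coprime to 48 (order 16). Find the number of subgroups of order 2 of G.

|G| = 16 and 2 | 16, so subgroups of order 2 are possible by Lagrange.
The subgroups of order 2 are: {1, 17}; {1, 23}; {1, 25}; {1, 31}; … (7 in all).
So G has 7 subgroups of order 2.

7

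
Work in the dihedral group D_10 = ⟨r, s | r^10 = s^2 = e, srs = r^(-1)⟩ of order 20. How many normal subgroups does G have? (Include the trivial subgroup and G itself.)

G has 22 subgroups. Checking conjugation-invariance by order — order 1: 1/1 normal; order 2: 1/11 normal; order 4: 0/5 normal; order 5: 1/1 normal; order 10: 3/3 normal; order 20: 1/1 normal.
Total normal subgroups: 7.

7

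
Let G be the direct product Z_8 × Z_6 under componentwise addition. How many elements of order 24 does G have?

16

An element (a,b) has order lcm(ord(a), ord(b)); count pairs with lcm equal to 24.
Enumerating gives 16 such elements.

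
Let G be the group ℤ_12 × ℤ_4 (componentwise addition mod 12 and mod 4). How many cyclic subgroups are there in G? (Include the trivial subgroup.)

20

Group the elements of G by the cyclic subgroup they generate; each cyclic subgroup of order d accounts for φ(d) elements.
Cyclic subgroups by order — order 1: 1; order 2: 3; order 3: 1; order 4: 6; order 6: 3; order 12: 6.
Total: 20.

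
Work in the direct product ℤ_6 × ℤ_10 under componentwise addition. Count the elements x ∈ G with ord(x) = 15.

An element (a,b) has order lcm(ord(a), ord(b)); count pairs with lcm equal to 15.
Enumerating gives 8 such elements.

8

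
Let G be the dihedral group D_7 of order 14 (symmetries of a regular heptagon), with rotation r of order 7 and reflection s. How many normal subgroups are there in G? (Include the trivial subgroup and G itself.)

3

G has 10 subgroups. Checking conjugation-invariance by order — order 1: 1/1 normal; order 2: 0/7 normal; order 7: 1/1 normal; order 14: 1/1 normal.
Total normal subgroups: 3.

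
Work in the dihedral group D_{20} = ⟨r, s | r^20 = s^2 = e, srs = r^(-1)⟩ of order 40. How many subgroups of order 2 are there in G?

|G| = 40 and 2 | 40, so subgroups of order 2 are possible by Lagrange.
The subgroups of order 2 are: {e, r^10}; {e, r^10s}; {e, r^11s}; {e, r^12s}; … (21 in all).
So G has 21 subgroups of order 2.

21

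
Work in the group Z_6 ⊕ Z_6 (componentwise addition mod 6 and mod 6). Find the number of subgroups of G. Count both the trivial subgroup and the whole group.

|G| = 36, so by Lagrange every subgroup order divides 36. Divisors: 1, 2, 3, 4, 6, 9, 12, 18, 36.
Subgroups by order — order 1: 1; order 2: 3; order 3: 4; order 4: 1; order 6: 12; order 9: 1; order 12: 4; order 18: 3; order 36: 1.
Total: 1 + 3 + 4 + 1 + 12 + 1 + 4 + 3 + 1 = 30.

30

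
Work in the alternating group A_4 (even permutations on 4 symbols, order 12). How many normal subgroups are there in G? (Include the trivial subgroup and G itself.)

3

G has 10 subgroups. Checking conjugation-invariance by order — order 1: 1/1 normal; order 2: 0/3 normal; order 3: 0/4 normal; order 4: 1/1 normal; order 12: 1/1 normal.
Total normal subgroups: 3.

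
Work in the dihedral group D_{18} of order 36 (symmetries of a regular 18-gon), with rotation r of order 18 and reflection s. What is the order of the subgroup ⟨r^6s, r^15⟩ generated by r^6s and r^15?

12

|⟨r^6s⟩| = 2 and |⟨r^15⟩| = 6, so |H| is a multiple of lcm(2, 6) = 6 and divides |G| = 36.
Closing under the operation: H = {e, r^3, r^6, r^9, r^12, r^15, s, r^3s, r^6s, r^9s, r^12s, r^15s}, so |H| = 12.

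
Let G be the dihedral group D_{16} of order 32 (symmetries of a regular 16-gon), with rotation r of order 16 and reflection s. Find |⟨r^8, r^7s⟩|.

|⟨r^8⟩| = 2 and |⟨r^7s⟩| = 2, so |H| is a multiple of lcm(2, 2) = 2 and divides |G| = 32.
Closing under the operation: H = {e, r^8, r^7s, r^15s}, so |H| = 4.

4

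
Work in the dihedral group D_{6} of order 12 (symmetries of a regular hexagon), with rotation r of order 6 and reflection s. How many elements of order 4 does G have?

No element of G has order 4 (even though 4 | 12).

0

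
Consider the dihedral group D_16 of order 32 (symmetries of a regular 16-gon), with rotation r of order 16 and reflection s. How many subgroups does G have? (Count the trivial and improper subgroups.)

|G| = 32, so by Lagrange every subgroup order divides 32. Divisors: 1, 2, 4, 8, 16, 32.
Subgroups by order — order 1: 1; order 2: 17; order 4: 9; order 8: 5; order 16: 3; order 32: 1.
Total: 1 + 17 + 9 + 5 + 3 + 1 = 36.

36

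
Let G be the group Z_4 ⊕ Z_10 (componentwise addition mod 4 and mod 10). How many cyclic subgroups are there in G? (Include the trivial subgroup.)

12

Group the elements of G by the cyclic subgroup they generate; each cyclic subgroup of order d accounts for φ(d) elements.
Cyclic subgroups by order — order 1: 1; order 2: 3; order 4: 2; order 5: 1; order 10: 3; order 20: 2.
Total: 12.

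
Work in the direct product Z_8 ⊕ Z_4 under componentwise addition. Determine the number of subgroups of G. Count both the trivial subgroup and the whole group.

|G| = 32, so by Lagrange every subgroup order divides 32. Divisors: 1, 2, 4, 8, 16, 32.
Subgroups by order — order 1: 1; order 2: 3; order 4: 7; order 8: 7; order 16: 3; order 32: 1.
Total: 1 + 3 + 7 + 7 + 3 + 1 = 22.

22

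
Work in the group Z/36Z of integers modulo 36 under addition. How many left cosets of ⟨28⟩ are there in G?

4

|⟨28⟩| = 9 and |G| = 36.
By Lagrange, [G : H] = |G|/|H| = 36/9 = 4.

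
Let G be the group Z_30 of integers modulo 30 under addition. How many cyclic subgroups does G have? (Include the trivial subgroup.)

Each element a generates a cyclic subgroup ⟨a⟩; distinct elements may generate the same one (a cyclic group of order d has φ(d) generators).
Cyclic subgroups by order — order 1: 1; order 2: 1; order 3: 1; order 5: 1; order 6: 1; order 10: 1; order 15: 1; order 30: 1.
Total: 8.

8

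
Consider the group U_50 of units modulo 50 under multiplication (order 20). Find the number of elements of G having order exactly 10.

The elements of order 10 are: 9, 19, 29, 39.
That's 4.

4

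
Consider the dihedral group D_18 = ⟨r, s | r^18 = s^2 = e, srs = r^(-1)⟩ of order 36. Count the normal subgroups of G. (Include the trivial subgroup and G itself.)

G has 45 subgroups. Checking conjugation-invariance by order — order 1: 1/1 normal; order 2: 1/19 normal; order 3: 1/1 normal; order 4: 0/9 normal; order 6: 1/7 normal; order 9: 1/1 normal; order 12: 0/3 normal; order 18: 3/3 normal; order 36: 1/1 normal.
Total normal subgroups: 9.

9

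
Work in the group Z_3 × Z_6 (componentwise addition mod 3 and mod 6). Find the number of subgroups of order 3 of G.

4

|G| = 18 and 3 | 18, so subgroups of order 3 are possible by Lagrange.
The subgroups of order 3 are: {(0,0), (0,2), (0,4)}; {(0,0), (1,0), (2,0)}; {(0,0), (1,2), (2,4)}; {(0,0), (1,4), (2,2)}.
So G has 4 subgroups of order 3.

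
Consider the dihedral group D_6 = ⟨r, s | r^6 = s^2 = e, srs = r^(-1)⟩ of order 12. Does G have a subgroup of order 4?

4 | 12. A subgroup of order 4 is {e, r^3, r^2s, r^5s}.

Yes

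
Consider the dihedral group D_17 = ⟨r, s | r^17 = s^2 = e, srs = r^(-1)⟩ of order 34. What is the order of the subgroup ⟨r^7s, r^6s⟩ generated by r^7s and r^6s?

34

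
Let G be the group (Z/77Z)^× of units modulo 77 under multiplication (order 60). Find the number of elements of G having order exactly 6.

6

The elements of order 6 are: 10, 12, 32, 45, 54, 65.
That's 6.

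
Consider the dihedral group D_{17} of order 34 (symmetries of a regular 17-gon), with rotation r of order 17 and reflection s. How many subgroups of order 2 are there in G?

|G| = 34 and 2 | 34, so subgroups of order 2 are possible by Lagrange.
The subgroups of order 2 are: {e, r^10s}; {e, r^11s}; {e, r^12s}; {e, r^13s}; … (17 in all).
So G has 17 subgroups of order 2.

17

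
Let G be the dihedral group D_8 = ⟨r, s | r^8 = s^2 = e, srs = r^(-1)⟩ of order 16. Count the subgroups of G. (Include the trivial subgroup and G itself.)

|G| = 16, so by Lagrange every subgroup order divides 16. Divisors: 1, 2, 4, 8, 16.
Subgroups by order — order 1: 1; order 2: 9; order 4: 5; order 8: 3; order 16: 1.
Total: 1 + 9 + 5 + 3 + 1 = 19.

19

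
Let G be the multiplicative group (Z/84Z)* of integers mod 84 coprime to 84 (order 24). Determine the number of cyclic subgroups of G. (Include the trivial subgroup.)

16

A cyclic subgroup of order d is generated by each of its φ(d) elements of order d, so the cyclic subgroups of order d number (#elements of order d)/φ(d).
Cyclic subgroups by order — order 1: 1; order 2: 7; order 3: 1; order 6: 7.
Total: 16.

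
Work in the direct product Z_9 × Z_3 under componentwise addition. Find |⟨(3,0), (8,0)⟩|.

9

|⟨(3,0)⟩| = 3 and |⟨(8,0)⟩| = 9, so |H| is a multiple of lcm(3, 9) = 9 and divides |G| = 27.
Closing under the operation: H = {(0,0), (1,0), (2,0), (3,0), (4,0), (5,0), (6,0), (7,0), (8,0)}, so |H| = 9.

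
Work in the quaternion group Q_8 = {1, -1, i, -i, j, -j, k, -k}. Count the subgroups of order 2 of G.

1

|G| = 8 and 2 | 8, so subgroups of order 2 are possible by Lagrange.
The subgroups of order 2 are: {1, -1}.
So G has 1 subgroup of order 2.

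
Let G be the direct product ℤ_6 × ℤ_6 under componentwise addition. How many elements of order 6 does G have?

An element (a,b) has order lcm(ord(a), ord(b)); count pairs with lcm equal to 6.
Enumerating gives 24 such elements.

24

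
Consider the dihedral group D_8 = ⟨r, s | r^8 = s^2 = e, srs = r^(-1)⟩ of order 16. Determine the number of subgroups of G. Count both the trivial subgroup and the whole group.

19

|G| = 16, so by Lagrange every subgroup order divides 16. Divisors: 1, 2, 4, 8, 16.
Subgroups by order — order 1: 1; order 2: 9; order 4: 5; order 8: 3; order 16: 1.
Total: 1 + 9 + 5 + 3 + 1 = 19.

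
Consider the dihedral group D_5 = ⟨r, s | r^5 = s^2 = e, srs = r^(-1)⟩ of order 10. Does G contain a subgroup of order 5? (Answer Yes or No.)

5 | 10. A subgroup of order 5 is {e, r, r^2, r^3, r^4}.

Yes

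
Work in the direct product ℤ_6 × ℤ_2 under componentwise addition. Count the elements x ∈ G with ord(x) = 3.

2

An element (a,b) has order lcm(ord(a), ord(b)); count pairs with lcm equal to 3.
Enumerating gives 2 such elements.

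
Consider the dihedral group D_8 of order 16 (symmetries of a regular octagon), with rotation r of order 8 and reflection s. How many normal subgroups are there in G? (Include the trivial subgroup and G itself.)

7

G has 19 subgroups. Checking conjugation-invariance by order — order 1: 1/1 normal; order 2: 1/9 normal; order 4: 1/5 normal; order 8: 3/3 normal; order 16: 1/1 normal.
Total normal subgroups: 7.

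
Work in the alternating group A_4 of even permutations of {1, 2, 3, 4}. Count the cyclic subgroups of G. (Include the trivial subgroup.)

8

A cyclic subgroup of order d is generated by each of its φ(d) elements of order d, so the cyclic subgroups of order d number (#elements of order d)/φ(d).
Cyclic subgroups by order — order 1: 1; order 2: 3; order 3: 4.
Total: 8.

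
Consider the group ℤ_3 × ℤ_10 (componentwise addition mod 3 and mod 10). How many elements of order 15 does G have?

8

An element (a,b) has order lcm(ord(a), ord(b)); count pairs with lcm equal to 15.
Enumerating gives 8 such elements.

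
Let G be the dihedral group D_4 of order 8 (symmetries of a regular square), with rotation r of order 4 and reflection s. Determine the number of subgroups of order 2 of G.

5

|G| = 8 and 2 | 8, so subgroups of order 2 are possible by Lagrange.
The subgroups of order 2 are: {e, r^2}; {e, r^2s}; {e, r^3s}; {e, rs}; … (5 in all).
So G has 5 subgroups of order 2.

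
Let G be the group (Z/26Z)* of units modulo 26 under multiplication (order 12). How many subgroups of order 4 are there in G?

1

|G| = 12 and 4 | 12, so subgroups of order 4 are possible by Lagrange.
The subgroups of order 4 are: {1, 5, 21, 25}.
So G has 1 subgroup of order 4.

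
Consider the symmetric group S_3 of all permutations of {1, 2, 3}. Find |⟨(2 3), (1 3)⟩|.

|⟨(2 3)⟩| = 2 and |⟨(1 3)⟩| = 2, so |H| is a multiple of lcm(2, 2) = 2 and divides |G| = 6.
Closing {(2 3), (1 3)} under the group operation gives all of G, so |H| = 6.

6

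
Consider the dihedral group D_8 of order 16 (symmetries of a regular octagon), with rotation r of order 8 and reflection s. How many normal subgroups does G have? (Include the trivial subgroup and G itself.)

7

G has 19 subgroups. Checking conjugation-invariance by order — order 1: 1/1 normal; order 2: 1/9 normal; order 4: 1/5 normal; order 8: 3/3 normal; order 16: 1/1 normal.
Total normal subgroups: 7.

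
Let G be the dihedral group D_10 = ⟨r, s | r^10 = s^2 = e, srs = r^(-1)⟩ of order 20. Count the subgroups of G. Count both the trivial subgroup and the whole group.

22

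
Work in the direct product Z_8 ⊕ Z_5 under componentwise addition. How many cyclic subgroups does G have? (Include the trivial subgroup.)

A cyclic subgroup of order d is generated by each of its φ(d) elements of order d, so the cyclic subgroups of order d number (#elements of order d)/φ(d).
Cyclic subgroups by order — order 1: 1; order 2: 1; order 4: 1; order 5: 1; order 8: 1; order 10: 1; order 20: 1; order 40: 1.
Total: 8.

8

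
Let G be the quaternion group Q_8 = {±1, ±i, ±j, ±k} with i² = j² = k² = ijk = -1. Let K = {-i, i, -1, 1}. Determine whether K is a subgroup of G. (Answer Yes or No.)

Yes

|K| = 4 divides |G| = 8, consistent with Lagrange.
K contains the identity, every element's inverse is in K, and K is closed under ·: it is a subgroup.
In fact K = ⟨-i⟩.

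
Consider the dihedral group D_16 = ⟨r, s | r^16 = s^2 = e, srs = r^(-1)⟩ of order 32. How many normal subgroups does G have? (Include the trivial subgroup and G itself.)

8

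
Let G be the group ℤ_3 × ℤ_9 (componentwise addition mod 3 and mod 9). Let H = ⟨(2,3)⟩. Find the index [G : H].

|⟨(2,3)⟩| = 3 and |G| = 27.
By Lagrange, [G : H] = |G|/|H| = 27/3 = 9.

9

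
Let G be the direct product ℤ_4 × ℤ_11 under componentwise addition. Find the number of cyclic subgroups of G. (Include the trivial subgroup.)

A cyclic subgroup of order d is generated by each of its φ(d) elements of order d, so the cyclic subgroups of order d number (#elements of order d)/φ(d).
Cyclic subgroups by order — order 1: 1; order 2: 1; order 4: 1; order 11: 1; order 22: 1; order 44: 1.
Total: 6.

6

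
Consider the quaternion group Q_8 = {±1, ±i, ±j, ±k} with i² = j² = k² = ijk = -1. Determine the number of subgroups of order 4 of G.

3

|G| = 8 and 4 | 8, so subgroups of order 4 are possible by Lagrange.
The subgroups of order 4 are: {1, -1, i, -i}; {1, -1, j, -j}; {1, -1, k, -k}.
So G has 3 subgroups of order 4.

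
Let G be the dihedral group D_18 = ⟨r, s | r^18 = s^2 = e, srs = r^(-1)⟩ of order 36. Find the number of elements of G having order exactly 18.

6

The elements of order 18 are: r, r^5, r^7, r^11, r^13, r^17.
That's 6.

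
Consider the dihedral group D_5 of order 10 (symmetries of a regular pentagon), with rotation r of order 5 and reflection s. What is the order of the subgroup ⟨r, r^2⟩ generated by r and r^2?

5

|⟨r⟩| = 5 and |⟨r^2⟩| = 5, so |H| is a multiple of lcm(5, 5) = 5 and divides |G| = 10.
Closing under the operation: H = {e, r, r^2, r^3, r^4}, so |H| = 5.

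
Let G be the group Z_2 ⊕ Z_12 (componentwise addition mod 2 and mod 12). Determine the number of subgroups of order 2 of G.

3

|G| = 24 and 2 | 24, so subgroups of order 2 are possible by Lagrange.
The subgroups of order 2 are: {(0,0), (0,6)}; {(0,0), (1,0)}; {(0,0), (1,6)}.
So G has 3 subgroups of order 2.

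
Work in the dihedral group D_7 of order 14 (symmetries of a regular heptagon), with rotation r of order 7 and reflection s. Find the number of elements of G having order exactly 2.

7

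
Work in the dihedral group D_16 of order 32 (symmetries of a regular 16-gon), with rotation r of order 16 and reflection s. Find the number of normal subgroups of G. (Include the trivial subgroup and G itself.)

8

G has 36 subgroups. Checking conjugation-invariance by order — order 1: 1/1 normal; order 2: 1/17 normal; order 4: 1/9 normal; order 8: 1/5 normal; order 16: 3/3 normal; order 32: 1/1 normal.
Total normal subgroups: 8.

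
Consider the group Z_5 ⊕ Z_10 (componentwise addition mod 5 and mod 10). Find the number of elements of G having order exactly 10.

24

An element (a,b) has order lcm(ord(a), ord(b)); count pairs with lcm equal to 10.
Enumerating gives 24 such elements.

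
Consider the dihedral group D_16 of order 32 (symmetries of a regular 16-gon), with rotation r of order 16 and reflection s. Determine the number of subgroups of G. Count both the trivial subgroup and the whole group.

36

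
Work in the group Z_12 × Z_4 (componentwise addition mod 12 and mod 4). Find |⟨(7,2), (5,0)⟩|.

|⟨(7,2)⟩| = 12 and |⟨(5,0)⟩| = 12, so |H| is a multiple of lcm(12, 12) = 12 and divides |G| = 48.
Closing under the operation: H = {(0,0), (0,2), (1,0), (1,2), (2,0), (2,2), (3,0), (3,2), (4,0), (4,2), (5,0), (5,2), (6,0), (6,2), (7,0), (7,2), (8,0), (8,2), (9,0), (9,2), (10,0), (10,2), (11,0), (11,2)}, so |H| = 24.

24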